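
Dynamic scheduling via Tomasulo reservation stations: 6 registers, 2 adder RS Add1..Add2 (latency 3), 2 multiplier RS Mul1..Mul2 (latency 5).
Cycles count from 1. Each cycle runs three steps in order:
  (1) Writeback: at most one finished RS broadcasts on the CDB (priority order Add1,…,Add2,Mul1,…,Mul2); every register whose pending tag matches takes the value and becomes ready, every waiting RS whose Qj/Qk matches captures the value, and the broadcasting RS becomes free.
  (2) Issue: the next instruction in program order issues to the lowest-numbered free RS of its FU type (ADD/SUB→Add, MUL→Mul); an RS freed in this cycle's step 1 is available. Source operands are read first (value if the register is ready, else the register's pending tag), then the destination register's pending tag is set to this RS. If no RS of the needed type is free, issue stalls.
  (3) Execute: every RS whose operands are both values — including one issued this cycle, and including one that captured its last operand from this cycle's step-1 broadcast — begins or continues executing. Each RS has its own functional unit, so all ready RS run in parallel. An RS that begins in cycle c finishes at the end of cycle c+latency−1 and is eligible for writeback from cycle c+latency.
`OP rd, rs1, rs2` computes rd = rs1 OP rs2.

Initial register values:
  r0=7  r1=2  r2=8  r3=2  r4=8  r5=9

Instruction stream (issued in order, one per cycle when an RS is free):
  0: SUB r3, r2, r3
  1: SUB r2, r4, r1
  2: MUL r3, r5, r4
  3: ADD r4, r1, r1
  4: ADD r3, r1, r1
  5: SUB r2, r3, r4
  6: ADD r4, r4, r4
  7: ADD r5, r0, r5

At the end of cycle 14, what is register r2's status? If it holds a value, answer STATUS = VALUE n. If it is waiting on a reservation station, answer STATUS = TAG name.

cycle 1: issue SUB r3<-Add1 // r0:7,r1:2,r2:8,r3:Add1,r4:8,r5:9
cycle 2: issue SUB r2<-Add2 // r0:7,r1:2,r2:Add2,r3:Add1,r4:8,r5:9
cycle 3: issue MUL r3<-Mul1 // r0:7,r1:2,r2:Add2,r3:Mul1,r4:8,r5:9
cycle 4: CDB Add1=6; issue ADD r4<-Add1 // r0:7,r1:2,r2:Add2,r3:Mul1,r4:Add1,r5:9
cycle 5: CDB Add2=6; issue ADD r3<-Add2 // r0:7,r1:2,r2:6,r3:Add2,r4:Add1,r5:9
cycle 6: stall // r0:7,r1:2,r2:6,r3:Add2,r4:Add1,r5:9
cycle 7: CDB Add1=4; issue SUB r2<-Add1 // r0:7,r1:2,r2:Add1,r3:Add2,r4:4,r5:9
cycle 8: CDB Add2=4; issue ADD r4<-Add2 // r0:7,r1:2,r2:Add1,r3:4,r4:Add2,r5:9
cycle 9: CDB Mul1=72; stall // r0:7,r1:2,r2:Add1,r3:4,r4:Add2,r5:9
cycle 10: stall // r0:7,r1:2,r2:Add1,r3:4,r4:Add2,r5:9
cycle 11: CDB Add1=0; issue ADD r5<-Add1 // r0:7,r1:2,r2:0,r3:4,r4:Add2,r5:Add1
cycle 12: CDB Add2=8 // r0:7,r1:2,r2:0,r3:4,r4:8,r5:Add1
cycle 13: - // r0:7,r1:2,r2:0,r3:4,r4:8,r5:Add1
cycle 14: CDB Add1=16 // r0:7,r1:2,r2:0,r3:4,r4:8,r5:16

STATUS = VALUE 0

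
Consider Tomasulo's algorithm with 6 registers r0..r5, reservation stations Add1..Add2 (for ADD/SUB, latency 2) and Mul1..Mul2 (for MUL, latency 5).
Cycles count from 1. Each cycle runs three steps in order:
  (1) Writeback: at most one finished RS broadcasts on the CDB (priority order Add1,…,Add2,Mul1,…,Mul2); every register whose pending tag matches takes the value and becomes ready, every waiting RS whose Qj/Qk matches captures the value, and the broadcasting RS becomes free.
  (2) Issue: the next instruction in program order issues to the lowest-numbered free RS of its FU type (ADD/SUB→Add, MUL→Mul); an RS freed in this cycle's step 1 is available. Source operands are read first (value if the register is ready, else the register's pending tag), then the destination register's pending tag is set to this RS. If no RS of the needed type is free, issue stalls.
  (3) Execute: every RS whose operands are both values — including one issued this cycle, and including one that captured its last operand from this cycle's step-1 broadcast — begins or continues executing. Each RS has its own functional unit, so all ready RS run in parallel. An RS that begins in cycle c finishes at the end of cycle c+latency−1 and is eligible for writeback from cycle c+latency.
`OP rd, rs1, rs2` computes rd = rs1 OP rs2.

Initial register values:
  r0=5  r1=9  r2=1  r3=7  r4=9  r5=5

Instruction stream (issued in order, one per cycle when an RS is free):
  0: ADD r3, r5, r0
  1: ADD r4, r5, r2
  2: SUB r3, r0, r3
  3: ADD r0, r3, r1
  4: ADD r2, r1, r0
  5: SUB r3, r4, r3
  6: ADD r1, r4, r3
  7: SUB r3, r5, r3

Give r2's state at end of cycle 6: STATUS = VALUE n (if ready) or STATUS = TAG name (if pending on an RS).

  c1: issue ADD r3<-Add1  regs: r0:5,r1:9,r2:1,r3:Add1,r4:9,r5:5
  c2: issue ADD r4<-Add2  regs: r0:5,r1:9,r2:1,r3:Add1,r4:Add2,r5:5
  c3: CDB Add1=10; issue SUB r3<-Add1  regs: r0:5,r1:9,r2:1,r3:Add1,r4:Add2,r5:5
  c4: CDB Add2=6; issue ADD r0<-Add2  regs: r0:Add2,r1:9,r2:1,r3:Add1,r4:6,r5:5
  c5: CDB Add1=-5; issue ADD r2<-Add1  regs: r0:Add2,r1:9,r2:Add1,r3:-5,r4:6,r5:5
  c6: stall  regs: r0:Add2,r1:9,r2:Add1,r3:-5,r4:6,r5:5

STATUS = TAG Add1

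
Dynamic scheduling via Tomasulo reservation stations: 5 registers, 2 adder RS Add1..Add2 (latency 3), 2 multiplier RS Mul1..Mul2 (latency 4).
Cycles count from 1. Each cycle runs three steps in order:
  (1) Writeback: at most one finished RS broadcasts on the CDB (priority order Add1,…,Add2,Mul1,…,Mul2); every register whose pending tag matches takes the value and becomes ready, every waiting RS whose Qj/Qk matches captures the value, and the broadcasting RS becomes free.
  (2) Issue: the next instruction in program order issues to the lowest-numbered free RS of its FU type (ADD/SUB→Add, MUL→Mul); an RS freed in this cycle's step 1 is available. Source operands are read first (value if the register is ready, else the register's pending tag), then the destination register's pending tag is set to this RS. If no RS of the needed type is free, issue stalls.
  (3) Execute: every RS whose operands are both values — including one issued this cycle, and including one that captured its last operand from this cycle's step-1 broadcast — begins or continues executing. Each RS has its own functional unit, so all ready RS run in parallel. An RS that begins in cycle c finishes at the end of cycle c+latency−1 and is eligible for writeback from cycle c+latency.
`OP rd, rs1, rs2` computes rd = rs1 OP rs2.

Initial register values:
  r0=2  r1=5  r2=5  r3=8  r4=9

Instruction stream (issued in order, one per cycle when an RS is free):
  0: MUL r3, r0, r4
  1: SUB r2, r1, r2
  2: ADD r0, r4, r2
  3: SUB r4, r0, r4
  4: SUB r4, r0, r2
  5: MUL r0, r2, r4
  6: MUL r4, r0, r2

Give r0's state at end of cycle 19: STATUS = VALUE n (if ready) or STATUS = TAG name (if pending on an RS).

c1: issue MUL r3<-Mul1 | r0:2,r1:5,r2:5,r3:Mul1,r4:9
c2: issue SUB r2<-Add1 | r0:2,r1:5,r2:Add1,r3:Mul1,r4:9
c3: issue ADD r0<-Add2 | r0:Add2,r1:5,r2:Add1,r3:Mul1,r4:9
c4: stall | r0:Add2,r1:5,r2:Add1,r3:Mul1,r4:9
c5: CDB Add1=0; issue SUB r4<-Add1 | r0:Add2,r1:5,r2:0,r3:Mul1,r4:Add1
c6: CDB Mul1=18; stall | r0:Add2,r1:5,r2:0,r3:18,r4:Add1
c7: stall | r0:Add2,r1:5,r2:0,r3:18,r4:Add1
c8: CDB Add2=9; issue SUB r4<-Add2 | r0:9,r1:5,r2:0,r3:18,r4:Add2
c9: issue MUL r0<-Mul1 | r0:Mul1,r1:5,r2:0,r3:18,r4:Add2
c10: issue MUL r4<-Mul2 | r0:Mul1,r1:5,r2:0,r3:18,r4:Mul2
c11: CDB Add1=0 | r0:Mul1,r1:5,r2:0,r3:18,r4:Mul2
c12: CDB Add2=9 | r0:Mul1,r1:5,r2:0,r3:18,r4:Mul2
c13: - | r0:Mul1,r1:5,r2:0,r3:18,r4:Mul2
c14: - | r0:Mul1,r1:5,r2:0,r3:18,r4:Mul2
c15: - | r0:Mul1,r1:5,r2:0,r3:18,r4:Mul2
c16: CDB Mul1=0 | r0:0,r1:5,r2:0,r3:18,r4:Mul2
c17: - | r0:0,r1:5,r2:0,r3:18,r4:Mul2
c18: - | r0:0,r1:5,r2:0,r3:18,r4:Mul2
c19: - | r0:0,r1:5,r2:0,r3:18,r4:Mul2

STATUS = VALUE 0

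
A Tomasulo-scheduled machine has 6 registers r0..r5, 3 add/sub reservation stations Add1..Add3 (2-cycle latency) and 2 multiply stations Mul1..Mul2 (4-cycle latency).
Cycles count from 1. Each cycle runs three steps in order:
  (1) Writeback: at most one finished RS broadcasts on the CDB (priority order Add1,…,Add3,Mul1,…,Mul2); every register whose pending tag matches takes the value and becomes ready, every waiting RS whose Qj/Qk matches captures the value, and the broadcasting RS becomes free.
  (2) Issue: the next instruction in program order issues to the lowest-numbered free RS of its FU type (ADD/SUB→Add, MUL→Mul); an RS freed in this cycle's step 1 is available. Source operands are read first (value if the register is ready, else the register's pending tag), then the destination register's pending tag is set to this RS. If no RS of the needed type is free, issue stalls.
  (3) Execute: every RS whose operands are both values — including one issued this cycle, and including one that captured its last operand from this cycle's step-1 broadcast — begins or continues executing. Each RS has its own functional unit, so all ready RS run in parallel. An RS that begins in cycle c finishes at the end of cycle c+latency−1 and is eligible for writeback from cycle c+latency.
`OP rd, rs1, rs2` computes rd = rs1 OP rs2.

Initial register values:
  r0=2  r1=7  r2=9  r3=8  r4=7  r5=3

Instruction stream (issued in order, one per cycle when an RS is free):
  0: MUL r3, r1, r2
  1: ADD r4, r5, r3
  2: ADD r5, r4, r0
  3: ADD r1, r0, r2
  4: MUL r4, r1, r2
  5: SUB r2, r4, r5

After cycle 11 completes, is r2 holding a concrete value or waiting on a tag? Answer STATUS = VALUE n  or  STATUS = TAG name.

STATUS = TAG Add3

  c1: issue MUL r3<-Mul1  regs: r0:2,r1:7,r2:9,r3:Mul1,r4:7,r5:3
  c2: issue ADD r4<-Add1  regs: r0:2,r1:7,r2:9,r3:Mul1,r4:Add1,r5:3
  c3: issue ADD r5<-Add2  regs: r0:2,r1:7,r2:9,r3:Mul1,r4:Add1,r5:Add2
  c4: issue ADD r1<-Add3  regs: r0:2,r1:Add3,r2:9,r3:Mul1,r4:Add1,r5:Add2
  c5: CDB Mul1=63; issue MUL r4<-Mul1  regs: r0:2,r1:Add3,r2:9,r3:63,r4:Mul1,r5:Add2
  c6: CDB Add3=11; issue SUB r2<-Add3  regs: r0:2,r1:11,r2:Add3,r3:63,r4:Mul1,r5:Add2
  c7: CDB Add1=66  regs: r0:2,r1:11,r2:Add3,r3:63,r4:Mul1,r5:Add2
  c8: -  regs: r0:2,r1:11,r2:Add3,r3:63,r4:Mul1,r5:Add2
  c9: CDB Add2=68  regs: r0:2,r1:11,r2:Add3,r3:63,r4:Mul1,r5:68
  c10: CDB Mul1=99  regs: r0:2,r1:11,r2:Add3,r3:63,r4:99,r5:68
  c11: -  regs: r0:2,r1:11,r2:Add3,r3:63,r4:99,r5:68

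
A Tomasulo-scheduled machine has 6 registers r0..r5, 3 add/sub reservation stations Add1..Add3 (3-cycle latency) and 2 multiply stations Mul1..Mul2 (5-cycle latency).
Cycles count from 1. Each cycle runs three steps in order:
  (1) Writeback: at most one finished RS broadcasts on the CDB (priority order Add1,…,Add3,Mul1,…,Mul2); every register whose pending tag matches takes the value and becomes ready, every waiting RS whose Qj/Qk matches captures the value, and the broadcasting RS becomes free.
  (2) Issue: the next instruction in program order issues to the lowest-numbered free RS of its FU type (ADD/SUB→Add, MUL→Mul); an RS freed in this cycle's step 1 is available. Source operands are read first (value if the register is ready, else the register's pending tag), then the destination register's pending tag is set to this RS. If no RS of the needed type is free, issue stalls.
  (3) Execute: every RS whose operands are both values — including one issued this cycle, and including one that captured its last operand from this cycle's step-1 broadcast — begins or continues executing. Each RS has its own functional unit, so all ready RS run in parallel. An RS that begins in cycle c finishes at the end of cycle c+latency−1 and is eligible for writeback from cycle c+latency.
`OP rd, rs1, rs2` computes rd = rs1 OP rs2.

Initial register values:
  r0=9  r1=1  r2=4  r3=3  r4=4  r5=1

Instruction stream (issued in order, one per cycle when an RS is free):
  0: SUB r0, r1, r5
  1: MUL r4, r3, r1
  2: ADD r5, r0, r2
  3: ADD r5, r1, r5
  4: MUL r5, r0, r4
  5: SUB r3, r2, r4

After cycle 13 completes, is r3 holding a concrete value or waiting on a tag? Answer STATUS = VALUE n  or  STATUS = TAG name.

STATUS = VALUE 1

  c1: issue SUB r0<-Add1  regs: r0:Add1,r1:1,r2:4,r3:3,r4:4,r5:1
  c2: issue MUL r4<-Mul1  regs: r0:Add1,r1:1,r2:4,r3:3,r4:Mul1,r5:1
  c3: issue ADD r5<-Add2  regs: r0:Add1,r1:1,r2:4,r3:3,r4:Mul1,r5:Add2
  c4: CDB Add1=0; issue ADD r5<-Add1  regs: r0:0,r1:1,r2:4,r3:3,r4:Mul1,r5:Add1
  c5: issue MUL r5<-Mul2  regs: r0:0,r1:1,r2:4,r3:3,r4:Mul1,r5:Mul2
  c6: issue SUB r3<-Add3  regs: r0:0,r1:1,r2:4,r3:Add3,r4:Mul1,r5:Mul2
  c7: CDB Add2=4  regs: r0:0,r1:1,r2:4,r3:Add3,r4:Mul1,r5:Mul2
  c8: CDB Mul1=3  regs: r0:0,r1:1,r2:4,r3:Add3,r4:3,r5:Mul2
  c9: -  regs: r0:0,r1:1,r2:4,r3:Add3,r4:3,r5:Mul2
  c10: CDB Add1=5  regs: r0:0,r1:1,r2:4,r3:Add3,r4:3,r5:Mul2
  c11: CDB Add3=1  regs: r0:0,r1:1,r2:4,r3:1,r4:3,r5:Mul2
  c12: -  regs: r0:0,r1:1,r2:4,r3:1,r4:3,r5:Mul2
  c13: CDB Mul2=0  regs: r0:0,r1:1,r2:4,r3:1,r4:3,r5:0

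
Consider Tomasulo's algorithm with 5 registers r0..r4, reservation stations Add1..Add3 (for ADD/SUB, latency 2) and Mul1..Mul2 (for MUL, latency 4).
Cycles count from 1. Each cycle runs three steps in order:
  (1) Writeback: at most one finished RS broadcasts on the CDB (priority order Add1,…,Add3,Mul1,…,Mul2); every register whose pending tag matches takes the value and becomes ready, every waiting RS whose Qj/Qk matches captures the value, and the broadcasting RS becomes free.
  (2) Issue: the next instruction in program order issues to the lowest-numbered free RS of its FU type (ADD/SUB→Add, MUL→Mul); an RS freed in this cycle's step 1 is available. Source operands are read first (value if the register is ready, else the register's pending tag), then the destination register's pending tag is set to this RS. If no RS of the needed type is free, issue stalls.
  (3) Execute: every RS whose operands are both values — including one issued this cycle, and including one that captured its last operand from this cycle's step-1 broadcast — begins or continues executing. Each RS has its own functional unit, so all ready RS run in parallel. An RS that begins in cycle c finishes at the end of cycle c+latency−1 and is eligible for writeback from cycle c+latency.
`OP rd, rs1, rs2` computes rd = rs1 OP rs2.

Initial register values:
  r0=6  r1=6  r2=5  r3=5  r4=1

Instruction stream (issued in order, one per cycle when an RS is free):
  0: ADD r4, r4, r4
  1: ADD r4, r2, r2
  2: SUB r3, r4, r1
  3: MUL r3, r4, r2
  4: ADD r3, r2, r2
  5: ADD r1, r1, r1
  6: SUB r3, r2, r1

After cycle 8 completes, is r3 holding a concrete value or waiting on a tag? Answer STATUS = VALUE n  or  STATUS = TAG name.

STATUS = TAG Add2

cycle 1: issue ADD r4<-Add1 // r0:6,r1:6,r2:5,r3:5,r4:Add1
cycle 2: issue ADD r4<-Add2 // r0:6,r1:6,r2:5,r3:5,r4:Add2
cycle 3: CDB Add1=2; issue SUB r3<-Add1 // r0:6,r1:6,r2:5,r3:Add1,r4:Add2
cycle 4: CDB Add2=10; issue MUL r3<-Mul1 // r0:6,r1:6,r2:5,r3:Mul1,r4:10
cycle 5: issue ADD r3<-Add2 // r0:6,r1:6,r2:5,r3:Add2,r4:10
cycle 6: CDB Add1=4; issue ADD r1<-Add1 // r0:6,r1:Add1,r2:5,r3:Add2,r4:10
cycle 7: CDB Add2=10; issue SUB r3<-Add2 // r0:6,r1:Add1,r2:5,r3:Add2,r4:10
cycle 8: CDB Add1=12 // r0:6,r1:12,r2:5,r3:Add2,r4:10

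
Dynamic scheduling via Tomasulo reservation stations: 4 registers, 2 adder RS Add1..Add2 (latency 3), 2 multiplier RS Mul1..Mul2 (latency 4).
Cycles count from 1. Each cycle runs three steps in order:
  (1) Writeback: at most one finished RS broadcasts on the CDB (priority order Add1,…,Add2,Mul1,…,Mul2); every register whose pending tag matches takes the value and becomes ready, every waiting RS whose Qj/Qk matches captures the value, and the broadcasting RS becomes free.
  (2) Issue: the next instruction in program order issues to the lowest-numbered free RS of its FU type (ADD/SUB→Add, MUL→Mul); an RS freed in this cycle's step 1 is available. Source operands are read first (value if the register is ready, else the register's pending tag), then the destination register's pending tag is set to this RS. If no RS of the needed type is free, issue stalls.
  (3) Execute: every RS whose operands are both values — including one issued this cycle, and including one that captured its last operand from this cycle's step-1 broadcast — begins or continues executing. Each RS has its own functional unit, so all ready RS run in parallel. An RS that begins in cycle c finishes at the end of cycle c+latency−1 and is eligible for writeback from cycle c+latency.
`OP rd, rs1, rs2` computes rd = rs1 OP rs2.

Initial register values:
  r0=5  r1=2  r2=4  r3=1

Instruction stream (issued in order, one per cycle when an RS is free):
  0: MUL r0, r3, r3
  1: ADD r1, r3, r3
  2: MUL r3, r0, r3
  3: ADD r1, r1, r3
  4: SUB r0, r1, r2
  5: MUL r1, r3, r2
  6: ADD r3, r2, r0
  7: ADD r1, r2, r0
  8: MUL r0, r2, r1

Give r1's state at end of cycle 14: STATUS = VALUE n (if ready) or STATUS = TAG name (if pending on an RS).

c1: issue MUL r0<-Mul1 | r0:Mul1,r1:2,r2:4,r3:1
c2: issue ADD r1<-Add1 | r0:Mul1,r1:Add1,r2:4,r3:1
c3: issue MUL r3<-Mul2 | r0:Mul1,r1:Add1,r2:4,r3:Mul2
c4: issue ADD r1<-Add2 | r0:Mul1,r1:Add2,r2:4,r3:Mul2
c5: CDB Add1=2; issue SUB r0<-Add1 | r0:Add1,r1:Add2,r2:4,r3:Mul2
c6: CDB Mul1=1; issue MUL r1<-Mul1 | r0:Add1,r1:Mul1,r2:4,r3:Mul2
c7: stall | r0:Add1,r1:Mul1,r2:4,r3:Mul2
c8: stall | r0:Add1,r1:Mul1,r2:4,r3:Mul2
c9: stall | r0:Add1,r1:Mul1,r2:4,r3:Mul2
c10: CDB Mul2=1; stall | r0:Add1,r1:Mul1,r2:4,r3:1
c11: stall | r0:Add1,r1:Mul1,r2:4,r3:1
c12: stall | r0:Add1,r1:Mul1,r2:4,r3:1
c13: CDB Add2=3; issue ADD r3<-Add2 | r0:Add1,r1:Mul1,r2:4,r3:Add2
c14: CDB Mul1=4; stall | r0:Add1,r1:4,r2:4,r3:Add2

STATUS = VALUE 4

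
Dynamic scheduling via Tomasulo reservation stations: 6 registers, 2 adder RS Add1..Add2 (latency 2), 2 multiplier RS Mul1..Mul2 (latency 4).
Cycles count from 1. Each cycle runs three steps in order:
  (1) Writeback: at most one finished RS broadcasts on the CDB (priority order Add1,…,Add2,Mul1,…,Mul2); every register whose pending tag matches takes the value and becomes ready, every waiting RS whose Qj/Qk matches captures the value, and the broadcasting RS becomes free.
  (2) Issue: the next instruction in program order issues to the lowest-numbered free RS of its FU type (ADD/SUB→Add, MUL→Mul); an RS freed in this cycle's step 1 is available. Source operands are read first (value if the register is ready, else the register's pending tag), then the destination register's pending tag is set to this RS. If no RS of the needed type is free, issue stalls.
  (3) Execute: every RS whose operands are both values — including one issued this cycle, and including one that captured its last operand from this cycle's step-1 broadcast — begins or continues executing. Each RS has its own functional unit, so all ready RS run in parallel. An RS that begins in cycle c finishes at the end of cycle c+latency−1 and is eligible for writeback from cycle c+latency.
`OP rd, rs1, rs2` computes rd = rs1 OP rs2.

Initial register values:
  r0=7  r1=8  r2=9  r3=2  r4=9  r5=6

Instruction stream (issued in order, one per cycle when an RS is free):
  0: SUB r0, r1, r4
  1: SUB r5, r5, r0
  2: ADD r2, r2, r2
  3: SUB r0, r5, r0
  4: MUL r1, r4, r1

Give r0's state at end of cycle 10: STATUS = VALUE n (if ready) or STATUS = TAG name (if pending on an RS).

STATUS = VALUE 8

c1: issue SUB r0<-Add1 | r0:Add1,r1:8,r2:9,r3:2,r4:9,r5:6
c2: issue SUB r5<-Add2 | r0:Add1,r1:8,r2:9,r3:2,r4:9,r5:Add2
c3: CDB Add1=-1; issue ADD r2<-Add1 | r0:-1,r1:8,r2:Add1,r3:2,r4:9,r5:Add2
c4: stall | r0:-1,r1:8,r2:Add1,r3:2,r4:9,r5:Add2
c5: CDB Add1=18; issue SUB r0<-Add1 | r0:Add1,r1:8,r2:18,r3:2,r4:9,r5:Add2
c6: CDB Add2=7; issue MUL r1<-Mul1 | r0:Add1,r1:Mul1,r2:18,r3:2,r4:9,r5:7
c7: - | r0:Add1,r1:Mul1,r2:18,r3:2,r4:9,r5:7
c8: CDB Add1=8 | r0:8,r1:Mul1,r2:18,r3:2,r4:9,r5:7
c9: - | r0:8,r1:Mul1,r2:18,r3:2,r4:9,r5:7
c10: CDB Mul1=72 | r0:8,r1:72,r2:18,r3:2,r4:9,r5:7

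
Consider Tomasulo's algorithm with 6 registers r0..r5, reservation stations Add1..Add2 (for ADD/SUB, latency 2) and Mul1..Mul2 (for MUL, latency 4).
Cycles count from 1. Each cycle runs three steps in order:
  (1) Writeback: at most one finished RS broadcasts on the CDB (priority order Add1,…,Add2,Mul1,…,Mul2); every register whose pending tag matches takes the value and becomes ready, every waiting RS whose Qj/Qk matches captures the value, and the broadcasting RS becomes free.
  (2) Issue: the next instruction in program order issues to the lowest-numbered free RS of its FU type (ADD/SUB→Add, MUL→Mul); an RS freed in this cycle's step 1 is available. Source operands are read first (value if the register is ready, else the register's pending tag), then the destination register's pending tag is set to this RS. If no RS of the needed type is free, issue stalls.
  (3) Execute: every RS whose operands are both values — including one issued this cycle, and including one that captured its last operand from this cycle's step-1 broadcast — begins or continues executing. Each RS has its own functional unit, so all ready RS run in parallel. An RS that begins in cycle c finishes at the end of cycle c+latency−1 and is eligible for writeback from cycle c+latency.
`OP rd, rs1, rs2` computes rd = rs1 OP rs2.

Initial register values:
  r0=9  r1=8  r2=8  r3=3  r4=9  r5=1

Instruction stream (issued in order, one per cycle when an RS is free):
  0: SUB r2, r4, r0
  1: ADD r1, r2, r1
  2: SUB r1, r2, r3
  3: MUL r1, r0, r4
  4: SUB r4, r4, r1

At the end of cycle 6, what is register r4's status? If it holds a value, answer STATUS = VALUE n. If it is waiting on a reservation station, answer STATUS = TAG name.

STATUS = TAG Add1

c1: issue SUB r2<-Add1 | r0:9,r1:8,r2:Add1,r3:3,r4:9,r5:1
c2: issue ADD r1<-Add2 | r0:9,r1:Add2,r2:Add1,r3:3,r4:9,r5:1
c3: CDB Add1=0; issue SUB r1<-Add1 | r0:9,r1:Add1,r2:0,r3:3,r4:9,r5:1
c4: issue MUL r1<-Mul1 | r0:9,r1:Mul1,r2:0,r3:3,r4:9,r5:1
c5: CDB Add1=-3; issue SUB r4<-Add1 | r0:9,r1:Mul1,r2:0,r3:3,r4:Add1,r5:1
c6: CDB Add2=8 | r0:9,r1:Mul1,r2:0,r3:3,r4:Add1,r5:1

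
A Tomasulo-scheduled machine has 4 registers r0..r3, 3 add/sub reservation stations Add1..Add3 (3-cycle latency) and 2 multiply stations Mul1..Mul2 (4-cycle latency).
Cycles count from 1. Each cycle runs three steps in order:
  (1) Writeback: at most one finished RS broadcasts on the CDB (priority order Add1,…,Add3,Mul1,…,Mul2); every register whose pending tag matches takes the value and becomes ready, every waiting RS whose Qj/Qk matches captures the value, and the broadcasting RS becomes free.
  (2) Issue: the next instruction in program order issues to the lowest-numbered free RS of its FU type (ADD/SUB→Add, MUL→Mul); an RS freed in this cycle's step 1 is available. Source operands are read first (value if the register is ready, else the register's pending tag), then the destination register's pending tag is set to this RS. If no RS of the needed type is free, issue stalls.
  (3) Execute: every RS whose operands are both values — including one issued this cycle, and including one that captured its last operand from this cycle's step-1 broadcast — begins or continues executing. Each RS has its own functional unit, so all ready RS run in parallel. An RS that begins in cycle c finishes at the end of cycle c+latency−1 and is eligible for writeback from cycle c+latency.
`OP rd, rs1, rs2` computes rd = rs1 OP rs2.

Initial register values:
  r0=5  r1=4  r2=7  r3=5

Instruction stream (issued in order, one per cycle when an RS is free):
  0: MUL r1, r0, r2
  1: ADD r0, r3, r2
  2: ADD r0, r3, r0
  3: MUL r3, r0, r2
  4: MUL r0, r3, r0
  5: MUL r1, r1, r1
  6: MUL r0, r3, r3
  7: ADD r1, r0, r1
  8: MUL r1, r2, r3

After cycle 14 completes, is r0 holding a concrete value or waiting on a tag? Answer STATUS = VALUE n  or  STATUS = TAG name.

cycle 1: issue MUL r1<-Mul1 // r0:5,r1:Mul1,r2:7,r3:5
cycle 2: issue ADD r0<-Add1 // r0:Add1,r1:Mul1,r2:7,r3:5
cycle 3: issue ADD r0<-Add2 // r0:Add2,r1:Mul1,r2:7,r3:5
cycle 4: issue MUL r3<-Mul2 // r0:Add2,r1:Mul1,r2:7,r3:Mul2
cycle 5: CDB Add1=12; stall // r0:Add2,r1:Mul1,r2:7,r3:Mul2
cycle 6: CDB Mul1=35; issue MUL r0<-Mul1 // r0:Mul1,r1:35,r2:7,r3:Mul2
cycle 7: stall // r0:Mul1,r1:35,r2:7,r3:Mul2
cycle 8: CDB Add2=17; stall // r0:Mul1,r1:35,r2:7,r3:Mul2
cycle 9: stall // r0:Mul1,r1:35,r2:7,r3:Mul2
cycle 10: stall // r0:Mul1,r1:35,r2:7,r3:Mul2
cycle 11: stall // r0:Mul1,r1:35,r2:7,r3:Mul2
cycle 12: CDB Mul2=119; issue MUL r1<-Mul2 // r0:Mul1,r1:Mul2,r2:7,r3:119
cycle 13: stall // r0:Mul1,r1:Mul2,r2:7,r3:119
cycle 14: stall // r0:Mul1,r1:Mul2,r2:7,r3:119

STATUS = TAG Mul1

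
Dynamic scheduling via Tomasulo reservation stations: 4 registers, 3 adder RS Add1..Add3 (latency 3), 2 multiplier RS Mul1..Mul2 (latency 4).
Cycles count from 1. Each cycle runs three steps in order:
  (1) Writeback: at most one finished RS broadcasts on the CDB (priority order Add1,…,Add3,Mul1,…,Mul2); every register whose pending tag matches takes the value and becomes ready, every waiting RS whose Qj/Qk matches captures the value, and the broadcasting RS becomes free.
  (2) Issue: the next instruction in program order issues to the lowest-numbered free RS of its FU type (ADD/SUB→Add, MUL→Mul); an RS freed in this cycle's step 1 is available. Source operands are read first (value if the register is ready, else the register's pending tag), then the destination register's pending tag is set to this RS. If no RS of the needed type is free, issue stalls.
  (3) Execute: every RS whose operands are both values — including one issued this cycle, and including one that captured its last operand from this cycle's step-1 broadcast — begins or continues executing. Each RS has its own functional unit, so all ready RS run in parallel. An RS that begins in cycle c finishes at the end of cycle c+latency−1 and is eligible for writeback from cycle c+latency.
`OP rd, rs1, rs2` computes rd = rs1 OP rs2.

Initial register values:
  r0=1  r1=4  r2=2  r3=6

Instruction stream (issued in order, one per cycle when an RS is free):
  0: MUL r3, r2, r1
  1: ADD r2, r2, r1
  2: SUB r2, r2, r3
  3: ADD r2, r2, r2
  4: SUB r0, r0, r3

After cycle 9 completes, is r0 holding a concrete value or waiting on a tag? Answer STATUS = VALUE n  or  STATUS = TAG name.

STATUS = VALUE -7

c1: issue MUL r3<-Mul1 | r0:1,r1:4,r2:2,r3:Mul1
c2: issue ADD r2<-Add1 | r0:1,r1:4,r2:Add1,r3:Mul1
c3: issue SUB r2<-Add2 | r0:1,r1:4,r2:Add2,r3:Mul1
c4: issue ADD r2<-Add3 | r0:1,r1:4,r2:Add3,r3:Mul1
c5: CDB Add1=6; issue SUB r0<-Add1 | r0:Add1,r1:4,r2:Add3,r3:Mul1
c6: CDB Mul1=8 | r0:Add1,r1:4,r2:Add3,r3:8
c7: - | r0:Add1,r1:4,r2:Add3,r3:8
c8: - | r0:Add1,r1:4,r2:Add3,r3:8
c9: CDB Add1=-7 | r0:-7,r1:4,r2:Add3,r3:8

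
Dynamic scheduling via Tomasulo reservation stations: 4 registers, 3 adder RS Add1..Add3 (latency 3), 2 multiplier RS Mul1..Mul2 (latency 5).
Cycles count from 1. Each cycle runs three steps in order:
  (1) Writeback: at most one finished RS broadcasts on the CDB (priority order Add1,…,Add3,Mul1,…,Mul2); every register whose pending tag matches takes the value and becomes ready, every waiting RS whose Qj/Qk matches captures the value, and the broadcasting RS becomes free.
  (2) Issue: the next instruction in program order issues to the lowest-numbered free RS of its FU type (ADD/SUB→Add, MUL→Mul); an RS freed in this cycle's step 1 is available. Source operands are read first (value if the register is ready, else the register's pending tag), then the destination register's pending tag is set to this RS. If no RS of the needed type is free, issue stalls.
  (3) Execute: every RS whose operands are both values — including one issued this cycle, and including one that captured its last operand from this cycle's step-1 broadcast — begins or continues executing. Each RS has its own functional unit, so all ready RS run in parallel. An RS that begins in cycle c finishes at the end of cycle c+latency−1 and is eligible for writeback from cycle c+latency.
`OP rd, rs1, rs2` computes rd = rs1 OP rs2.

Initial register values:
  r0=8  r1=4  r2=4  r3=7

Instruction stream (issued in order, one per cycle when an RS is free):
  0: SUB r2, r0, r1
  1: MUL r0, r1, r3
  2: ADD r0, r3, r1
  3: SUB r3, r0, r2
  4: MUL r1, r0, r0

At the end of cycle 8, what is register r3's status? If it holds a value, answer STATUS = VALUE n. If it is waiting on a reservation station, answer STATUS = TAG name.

cycle 1: issue SUB r2<-Add1 // r0:8,r1:4,r2:Add1,r3:7
cycle 2: issue MUL r0<-Mul1 // r0:Mul1,r1:4,r2:Add1,r3:7
cycle 3: issue ADD r0<-Add2 // r0:Add2,r1:4,r2:Add1,r3:7
cycle 4: CDB Add1=4; issue SUB r3<-Add1 // r0:Add2,r1:4,r2:4,r3:Add1
cycle 5: issue MUL r1<-Mul2 // r0:Add2,r1:Mul2,r2:4,r3:Add1
cycle 6: CDB Add2=11 // r0:11,r1:Mul2,r2:4,r3:Add1
cycle 7: CDB Mul1=28 // r0:11,r1:Mul2,r2:4,r3:Add1
cycle 8: - // r0:11,r1:Mul2,r2:4,r3:Add1

STATUS = TAG Add1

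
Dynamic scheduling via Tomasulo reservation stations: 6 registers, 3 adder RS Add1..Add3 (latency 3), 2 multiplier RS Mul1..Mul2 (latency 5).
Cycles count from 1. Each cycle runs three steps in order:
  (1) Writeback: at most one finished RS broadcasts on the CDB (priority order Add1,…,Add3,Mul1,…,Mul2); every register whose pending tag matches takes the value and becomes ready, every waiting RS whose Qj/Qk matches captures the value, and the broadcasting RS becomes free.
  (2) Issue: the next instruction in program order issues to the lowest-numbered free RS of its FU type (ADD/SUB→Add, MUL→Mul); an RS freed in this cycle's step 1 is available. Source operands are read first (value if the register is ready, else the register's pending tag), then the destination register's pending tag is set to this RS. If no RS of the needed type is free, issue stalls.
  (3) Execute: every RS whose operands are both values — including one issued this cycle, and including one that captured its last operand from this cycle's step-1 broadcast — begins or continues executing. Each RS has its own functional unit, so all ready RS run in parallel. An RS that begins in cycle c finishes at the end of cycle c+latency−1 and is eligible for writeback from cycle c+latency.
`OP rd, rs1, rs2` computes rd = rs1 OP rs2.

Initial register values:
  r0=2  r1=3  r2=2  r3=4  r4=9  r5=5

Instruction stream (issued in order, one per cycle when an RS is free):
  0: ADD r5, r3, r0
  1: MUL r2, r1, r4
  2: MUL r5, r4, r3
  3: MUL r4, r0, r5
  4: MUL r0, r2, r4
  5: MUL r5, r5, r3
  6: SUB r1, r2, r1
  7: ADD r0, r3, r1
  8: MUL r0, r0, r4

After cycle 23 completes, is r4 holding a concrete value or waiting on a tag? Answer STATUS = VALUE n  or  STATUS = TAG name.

STATUS = VALUE 72

c1: issue ADD r5<-Add1 | r0:2,r1:3,r2:2,r3:4,r4:9,r5:Add1
c2: issue MUL r2<-Mul1 | r0:2,r1:3,r2:Mul1,r3:4,r4:9,r5:Add1
c3: issue MUL r5<-Mul2 | r0:2,r1:3,r2:Mul1,r3:4,r4:9,r5:Mul2
c4: CDB Add1=6; stall | r0:2,r1:3,r2:Mul1,r3:4,r4:9,r5:Mul2
c5: stall | r0:2,r1:3,r2:Mul1,r3:4,r4:9,r5:Mul2
c6: stall | r0:2,r1:3,r2:Mul1,r3:4,r4:9,r5:Mul2
c7: CDB Mul1=27; issue MUL r4<-Mul1 | r0:2,r1:3,r2:27,r3:4,r4:Mul1,r5:Mul2
c8: CDB Mul2=36; issue MUL r0<-Mul2 | r0:Mul2,r1:3,r2:27,r3:4,r4:Mul1,r5:36
c9: stall | r0:Mul2,r1:3,r2:27,r3:4,r4:Mul1,r5:36
c10: stall | r0:Mul2,r1:3,r2:27,r3:4,r4:Mul1,r5:36
c11: stall | r0:Mul2,r1:3,r2:27,r3:4,r4:Mul1,r5:36
c12: stall | r0:Mul2,r1:3,r2:27,r3:4,r4:Mul1,r5:36
c13: CDB Mul1=72; issue MUL r5<-Mul1 | r0:Mul2,r1:3,r2:27,r3:4,r4:72,r5:Mul1
c14: issue SUB r1<-Add1 | r0:Mul2,r1:Add1,r2:27,r3:4,r4:72,r5:Mul1
c15: issue ADD r0<-Add2 | r0:Add2,r1:Add1,r2:27,r3:4,r4:72,r5:Mul1
c16: stall | r0:Add2,r1:Add1,r2:27,r3:4,r4:72,r5:Mul1
c17: CDB Add1=24; stall | r0:Add2,r1:24,r2:27,r3:4,r4:72,r5:Mul1
c18: CDB Mul1=144; issue MUL r0<-Mul1 | r0:Mul1,r1:24,r2:27,r3:4,r4:72,r5:144
c19: CDB Mul2=1944 | r0:Mul1,r1:24,r2:27,r3:4,r4:72,r5:144
c20: CDB Add2=28 | r0:Mul1,r1:24,r2:27,r3:4,r4:72,r5:144
c21: - | r0:Mul1,r1:24,r2:27,r3:4,r4:72,r5:144
c22: - | r0:Mul1,r1:24,r2:27,r3:4,r4:72,r5:144
c23: - | r0:Mul1,r1:24,r2:27,r3:4,r4:72,r5:144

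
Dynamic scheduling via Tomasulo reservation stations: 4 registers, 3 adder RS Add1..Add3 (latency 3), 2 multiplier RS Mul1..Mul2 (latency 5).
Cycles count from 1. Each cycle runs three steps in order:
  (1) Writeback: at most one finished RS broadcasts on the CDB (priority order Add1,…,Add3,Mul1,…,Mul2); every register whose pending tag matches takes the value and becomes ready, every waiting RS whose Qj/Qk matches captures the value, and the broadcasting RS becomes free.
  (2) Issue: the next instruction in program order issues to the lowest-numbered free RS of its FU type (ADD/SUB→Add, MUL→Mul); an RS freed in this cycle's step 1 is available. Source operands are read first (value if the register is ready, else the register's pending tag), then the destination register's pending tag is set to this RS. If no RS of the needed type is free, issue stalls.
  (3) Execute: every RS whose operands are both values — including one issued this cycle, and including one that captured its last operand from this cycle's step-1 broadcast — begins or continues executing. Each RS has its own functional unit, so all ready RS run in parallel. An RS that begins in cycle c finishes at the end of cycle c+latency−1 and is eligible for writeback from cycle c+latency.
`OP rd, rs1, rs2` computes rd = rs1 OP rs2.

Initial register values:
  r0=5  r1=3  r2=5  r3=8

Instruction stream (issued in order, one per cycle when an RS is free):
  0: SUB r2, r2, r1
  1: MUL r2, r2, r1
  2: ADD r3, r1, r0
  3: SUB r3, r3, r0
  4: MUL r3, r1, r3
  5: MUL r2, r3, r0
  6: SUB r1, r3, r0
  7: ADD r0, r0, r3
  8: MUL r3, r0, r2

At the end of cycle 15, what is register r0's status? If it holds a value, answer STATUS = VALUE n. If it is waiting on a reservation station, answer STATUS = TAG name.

cycle 1: issue SUB r2<-Add1 // r0:5,r1:3,r2:Add1,r3:8
cycle 2: issue MUL r2<-Mul1 // r0:5,r1:3,r2:Mul1,r3:8
cycle 3: issue ADD r3<-Add2 // r0:5,r1:3,r2:Mul1,r3:Add2
cycle 4: CDB Add1=2; issue SUB r3<-Add1 // r0:5,r1:3,r2:Mul1,r3:Add1
cycle 5: issue MUL r3<-Mul2 // r0:5,r1:3,r2:Mul1,r3:Mul2
cycle 6: CDB Add2=8; stall // r0:5,r1:3,r2:Mul1,r3:Mul2
cycle 7: stall // r0:5,r1:3,r2:Mul1,r3:Mul2
cycle 8: stall // r0:5,r1:3,r2:Mul1,r3:Mul2
cycle 9: CDB Add1=3; stall // r0:5,r1:3,r2:Mul1,r3:Mul2
cycle 10: CDB Mul1=6; issue MUL r2<-Mul1 // r0:5,r1:3,r2:Mul1,r3:Mul2
cycle 11: issue SUB r1<-Add1 // r0:5,r1:Add1,r2:Mul1,r3:Mul2
cycle 12: issue ADD r0<-Add2 // r0:Add2,r1:Add1,r2:Mul1,r3:Mul2
cycle 13: stall // r0:Add2,r1:Add1,r2:Mul1,r3:Mul2
cycle 14: CDB Mul2=9; issue MUL r3<-Mul2 // r0:Add2,r1:Add1,r2:Mul1,r3:Mul2
cycle 15: - // r0:Add2,r1:Add1,r2:Mul1,r3:Mul2

STATUS = TAG Add2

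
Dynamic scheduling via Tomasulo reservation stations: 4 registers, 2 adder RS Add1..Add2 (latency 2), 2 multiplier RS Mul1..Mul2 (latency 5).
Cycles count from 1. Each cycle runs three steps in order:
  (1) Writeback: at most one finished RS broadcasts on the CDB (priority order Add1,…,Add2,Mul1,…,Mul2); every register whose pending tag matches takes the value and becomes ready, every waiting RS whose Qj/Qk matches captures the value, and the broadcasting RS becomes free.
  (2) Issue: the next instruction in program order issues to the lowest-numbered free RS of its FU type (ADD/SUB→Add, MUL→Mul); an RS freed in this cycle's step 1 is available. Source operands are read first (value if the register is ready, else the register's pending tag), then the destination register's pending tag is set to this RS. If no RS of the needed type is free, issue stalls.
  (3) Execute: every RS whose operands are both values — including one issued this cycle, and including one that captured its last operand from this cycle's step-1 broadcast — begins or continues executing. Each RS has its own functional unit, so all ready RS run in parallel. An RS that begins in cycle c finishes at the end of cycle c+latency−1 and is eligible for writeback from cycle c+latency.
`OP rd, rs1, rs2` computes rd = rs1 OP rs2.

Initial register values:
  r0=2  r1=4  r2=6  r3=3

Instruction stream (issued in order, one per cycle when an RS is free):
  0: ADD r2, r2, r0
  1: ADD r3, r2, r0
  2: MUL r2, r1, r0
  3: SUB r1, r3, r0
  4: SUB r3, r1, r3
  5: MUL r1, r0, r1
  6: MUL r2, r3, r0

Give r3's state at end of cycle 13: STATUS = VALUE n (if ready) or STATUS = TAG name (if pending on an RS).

  c1: issue ADD r2<-Add1  regs: r0:2,r1:4,r2:Add1,r3:3
  c2: issue ADD r3<-Add2  regs: r0:2,r1:4,r2:Add1,r3:Add2
  c3: CDB Add1=8; issue MUL r2<-Mul1  regs: r0:2,r1:4,r2:Mul1,r3:Add2
  c4: issue SUB r1<-Add1  regs: r0:2,r1:Add1,r2:Mul1,r3:Add2
  c5: CDB Add2=10; issue SUB r3<-Add2  regs: r0:2,r1:Add1,r2:Mul1,r3:Add2
  c6: issue MUL r1<-Mul2  regs: r0:2,r1:Mul2,r2:Mul1,r3:Add2
  c7: CDB Add1=8; stall  regs: r0:2,r1:Mul2,r2:Mul1,r3:Add2
  c8: CDB Mul1=8; issue MUL r2<-Mul1  regs: r0:2,r1:Mul2,r2:Mul1,r3:Add2
  c9: CDB Add2=-2  regs: r0:2,r1:Mul2,r2:Mul1,r3:-2
  c10: -  regs: r0:2,r1:Mul2,r2:Mul1,r3:-2
  c11: -  regs: r0:2,r1:Mul2,r2:Mul1,r3:-2
  c12: CDB Mul2=16  regs: r0:2,r1:16,r2:Mul1,r3:-2
  c13: -  regs: r0:2,r1:16,r2:Mul1,r3:-2

STATUS = VALUE -2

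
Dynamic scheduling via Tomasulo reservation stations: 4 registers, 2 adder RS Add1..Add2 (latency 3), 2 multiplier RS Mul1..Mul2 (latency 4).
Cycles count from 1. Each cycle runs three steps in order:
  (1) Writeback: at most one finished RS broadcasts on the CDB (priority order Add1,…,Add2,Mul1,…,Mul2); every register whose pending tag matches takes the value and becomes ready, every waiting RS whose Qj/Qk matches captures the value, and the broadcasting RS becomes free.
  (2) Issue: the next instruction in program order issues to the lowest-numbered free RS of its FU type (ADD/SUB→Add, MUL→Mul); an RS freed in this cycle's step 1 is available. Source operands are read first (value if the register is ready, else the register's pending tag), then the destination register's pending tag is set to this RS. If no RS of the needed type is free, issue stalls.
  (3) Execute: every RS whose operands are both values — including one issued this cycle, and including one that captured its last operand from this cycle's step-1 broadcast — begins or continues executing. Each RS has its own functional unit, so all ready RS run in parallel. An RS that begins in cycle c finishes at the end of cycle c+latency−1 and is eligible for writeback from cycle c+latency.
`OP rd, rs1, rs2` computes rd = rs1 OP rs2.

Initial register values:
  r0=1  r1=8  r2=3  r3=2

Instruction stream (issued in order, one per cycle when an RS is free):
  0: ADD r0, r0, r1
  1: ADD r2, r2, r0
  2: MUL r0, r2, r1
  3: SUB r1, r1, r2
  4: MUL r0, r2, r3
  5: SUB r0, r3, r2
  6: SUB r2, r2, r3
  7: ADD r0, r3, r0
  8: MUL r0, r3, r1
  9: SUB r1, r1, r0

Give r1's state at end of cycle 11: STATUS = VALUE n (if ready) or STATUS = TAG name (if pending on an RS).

cycle 1: issue ADD r0<-Add1 // r0:Add1,r1:8,r2:3,r3:2
cycle 2: issue ADD r2<-Add2 // r0:Add1,r1:8,r2:Add2,r3:2
cycle 3: issue MUL r0<-Mul1 // r0:Mul1,r1:8,r2:Add2,r3:2
cycle 4: CDB Add1=9; issue SUB r1<-Add1 // r0:Mul1,r1:Add1,r2:Add2,r3:2
cycle 5: issue MUL r0<-Mul2 // r0:Mul2,r1:Add1,r2:Add2,r3:2
cycle 6: stall // r0:Mul2,r1:Add1,r2:Add2,r3:2
cycle 7: CDB Add2=12; issue SUB r0<-Add2 // r0:Add2,r1:Add1,r2:12,r3:2
cycle 8: stall // r0:Add2,r1:Add1,r2:12,r3:2
cycle 9: stall // r0:Add2,r1:Add1,r2:12,r3:2
cycle 10: CDB Add1=-4; issue SUB r2<-Add1 // r0:Add2,r1:-4,r2:Add1,r3:2
cycle 11: CDB Add2=-10; issue ADD r0<-Add2 // r0:Add2,r1:-4,r2:Add1,r3:2

STATUS = VALUE -4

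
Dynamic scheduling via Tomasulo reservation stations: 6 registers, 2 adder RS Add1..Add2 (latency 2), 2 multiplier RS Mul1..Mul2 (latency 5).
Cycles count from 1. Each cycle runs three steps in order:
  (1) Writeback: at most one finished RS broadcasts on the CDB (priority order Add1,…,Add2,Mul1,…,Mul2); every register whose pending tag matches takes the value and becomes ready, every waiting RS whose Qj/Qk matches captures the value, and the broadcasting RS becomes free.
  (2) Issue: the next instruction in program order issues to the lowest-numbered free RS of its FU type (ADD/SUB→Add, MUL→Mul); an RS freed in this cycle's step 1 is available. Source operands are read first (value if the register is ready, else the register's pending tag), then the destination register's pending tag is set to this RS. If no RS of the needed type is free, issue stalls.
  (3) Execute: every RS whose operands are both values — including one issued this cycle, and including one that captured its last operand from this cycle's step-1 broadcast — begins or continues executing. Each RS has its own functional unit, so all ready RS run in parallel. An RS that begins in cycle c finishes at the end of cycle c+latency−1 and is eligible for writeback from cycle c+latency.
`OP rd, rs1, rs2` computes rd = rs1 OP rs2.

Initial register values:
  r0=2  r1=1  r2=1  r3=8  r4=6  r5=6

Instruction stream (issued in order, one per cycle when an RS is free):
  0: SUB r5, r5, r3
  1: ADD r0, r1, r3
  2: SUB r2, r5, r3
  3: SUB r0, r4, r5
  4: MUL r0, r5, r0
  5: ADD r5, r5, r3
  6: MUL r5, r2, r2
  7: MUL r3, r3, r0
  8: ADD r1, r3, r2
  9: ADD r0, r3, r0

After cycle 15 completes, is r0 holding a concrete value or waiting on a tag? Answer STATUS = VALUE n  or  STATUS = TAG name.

STATUS = TAG Add2

cycle 1: issue SUB r5<-Add1 // r0:2,r1:1,r2:1,r3:8,r4:6,r5:Add1
cycle 2: issue ADD r0<-Add2 // r0:Add2,r1:1,r2:1,r3:8,r4:6,r5:Add1
cycle 3: CDB Add1=-2; issue SUB r2<-Add1 // r0:Add2,r1:1,r2:Add1,r3:8,r4:6,r5:-2
cycle 4: CDB Add2=9; issue SUB r0<-Add2 // r0:Add2,r1:1,r2:Add1,r3:8,r4:6,r5:-2
cycle 5: CDB Add1=-10; issue MUL r0<-Mul1 // r0:Mul1,r1:1,r2:-10,r3:8,r4:6,r5:-2
cycle 6: CDB Add2=8; issue ADD r5<-Add1 // r0:Mul1,r1:1,r2:-10,r3:8,r4:6,r5:Add1
cycle 7: issue MUL r5<-Mul2 // r0:Mul1,r1:1,r2:-10,r3:8,r4:6,r5:Mul2
cycle 8: CDB Add1=6; stall // r0:Mul1,r1:1,r2:-10,r3:8,r4:6,r5:Mul2
cycle 9: stall // r0:Mul1,r1:1,r2:-10,r3:8,r4:6,r5:Mul2
cycle 10: stall // r0:Mul1,r1:1,r2:-10,r3:8,r4:6,r5:Mul2
cycle 11: CDB Mul1=-16; issue MUL r3<-Mul1 // r0:-16,r1:1,r2:-10,r3:Mul1,r4:6,r5:Mul2
cycle 12: CDB Mul2=100; issue ADD r1<-Add1 // r0:-16,r1:Add1,r2:-10,r3:Mul1,r4:6,r5:100
cycle 13: issue ADD r0<-Add2 // r0:Add2,r1:Add1,r2:-10,r3:Mul1,r4:6,r5:100
cycle 14: - // r0:Add2,r1:Add1,r2:-10,r3:Mul1,r4:6,r5:100
cycle 15: - // r0:Add2,r1:Add1,r2:-10,r3:Mul1,r4:6,r5:100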